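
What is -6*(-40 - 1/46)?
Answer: 5523/23 ≈ 240.13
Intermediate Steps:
-6*(-40 - 1/46) = -6*(-1841/46) = 5523/23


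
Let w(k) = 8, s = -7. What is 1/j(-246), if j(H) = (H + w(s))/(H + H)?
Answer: 246/119 ≈ 2.0672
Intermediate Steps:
j(H) = (8 + H)/(2*H) (j(H) = (H + 8)/(H + H) = (8 + H)/((2*H)) = (8 + H)*(1/(2*H)) = (8 + H)/(2*H))
1/j(-246) = 1/((1/2)*(8 - 246)/(-246)) = 1/((1/2)*(-1/246)*(-238)) = 1/(119/246) = 246/119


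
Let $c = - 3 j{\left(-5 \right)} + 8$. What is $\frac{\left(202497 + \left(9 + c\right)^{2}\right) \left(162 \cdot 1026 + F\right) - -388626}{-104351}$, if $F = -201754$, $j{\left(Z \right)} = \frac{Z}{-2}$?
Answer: $\frac{14399934827}{208702} \approx 68998.0$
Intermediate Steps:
$j{\left(Z \right)} = - \frac{Z}{2}$ ($j{\left(Z \right)} = Z \left(- \frac{1}{2}\right) = - \frac{Z}{2}$)
$c = \frac{1}{2}$ ($c = - 3 \left(\left(- \frac{1}{2}\right) \left(-5\right)\right) + 8 = \left(-3\right) \frac{5}{2} + 8 = - \frac{15}{2} + 8 = \frac{1}{2} \approx 0.5$)
$\frac{\left(202497 + \left(9 + c\right)^{2}\right) \left(162 \cdot 1026 + F\right) - -388626}{-104351} = \frac{\left(202497 + \left(9 + \frac{1}{2}\right)^{2}\right) \left(162 \cdot 1026 - 201754\right) - -388626}{-104351} = \left(\left(202497 + \left(\frac{19}{2}\right)^{2}\right) \left(166212 - 201754\right) + 388626\right) \left(- \frac{1}{104351}\right) = \left(\left(202497 + \frac{361}{4}\right) \left(-35542\right) + 388626\right) \left(- \frac{1}{104351}\right) = \left(\frac{810349}{4} \left(-35542\right) + 388626\right) \left(- \frac{1}{104351}\right) = \left(- \frac{14400712079}{2} + 388626\right) \left(- \frac{1}{104351}\right) = \left(- \frac{14399934827}{2}\right) \left(- \frac{1}{104351}\right) = \frac{14399934827}{208702}$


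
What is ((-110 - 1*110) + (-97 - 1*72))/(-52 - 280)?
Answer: 389/332 ≈ 1.1717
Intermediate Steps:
((-110 - 1*110) + (-97 - 1*72))/(-52 - 280) = ((-110 - 110) + (-97 - 72))/(-332) = (-220 - 169)*(-1/332) = -389*(-1/332) = 389/332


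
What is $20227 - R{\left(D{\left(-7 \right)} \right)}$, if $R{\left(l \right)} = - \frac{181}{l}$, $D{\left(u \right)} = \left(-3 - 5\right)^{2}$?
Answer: $\frac{1294709}{64} \approx 20230.0$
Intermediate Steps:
$D{\left(u \right)} = 64$ ($D{\left(u \right)} = \left(-8\right)^{2} = 64$)
$20227 - R{\left(D{\left(-7 \right)} \right)} = 20227 - - \frac{181}{64} = 20227 + \frac{181}{64} = \frac{1294709}{64}$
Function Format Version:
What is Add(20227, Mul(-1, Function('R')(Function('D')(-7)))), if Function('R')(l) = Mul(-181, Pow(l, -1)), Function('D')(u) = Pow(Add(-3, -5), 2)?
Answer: Rational(1294709, 64) ≈ 20230.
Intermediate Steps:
Function('D')(u) = 64 (Function('D')(u) = Pow(-8, 2) = 64)
Add(20227, Mul(-1, Function('R')(Function('D')(-7)))) = Add(20227, Mul(-1, Mul(-181, Pow(64, -1)))) = Add(20227, Mul(-1, Mul(-181, Rational(1, 64)))) = Add(20227, Mul(-1, Rational(-181, 64))) = Add(20227, Rational(181, 64)) = Rational(1294709, 64)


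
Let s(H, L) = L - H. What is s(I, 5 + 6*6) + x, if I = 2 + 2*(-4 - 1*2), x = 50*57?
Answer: 2901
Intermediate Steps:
x = 2850
I = -10 (I = 2 + 2*(-4 - 2) = 2 + 2*(-6) = 2 - 12 = -10)
s(I, 5 + 6*6) + x = ((5 + 6*6) - 1*(-10)) + 2850 = ((5 + 36) + 10) + 2850 = (41 + 10) + 2850 = 51 + 2850 = 2901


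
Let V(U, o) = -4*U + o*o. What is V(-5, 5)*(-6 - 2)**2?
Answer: 2880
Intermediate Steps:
V(U, o) = o**2 - 4*U (V(U, o) = -4*U + o**2 = o**2 - 4*U)
V(-5, 5)*(-6 - 2)**2 = (5**2 - 4*(-5))*(-6 - 2)**2 = (25 + 20)*(-8)**2 = 45*64 = 2880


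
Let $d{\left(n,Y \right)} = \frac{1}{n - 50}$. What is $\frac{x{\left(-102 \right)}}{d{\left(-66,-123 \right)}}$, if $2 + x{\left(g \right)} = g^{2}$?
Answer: $-1206632$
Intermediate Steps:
$x{\left(g \right)} = -2 + g^{2}$
$d{\left(n,Y \right)} = \frac{1}{-50 + n}$
$\frac{x{\left(-102 \right)}}{d{\left(-66,-123 \right)}} = \frac{-2 + \left(-102\right)^{2}}{\frac{1}{-50 - 66}} = \frac{-2 + 10404}{\frac{1}{-116}} = \frac{10402}{- \frac{1}{116}} = 10402 \left(-116\right) = -1206632$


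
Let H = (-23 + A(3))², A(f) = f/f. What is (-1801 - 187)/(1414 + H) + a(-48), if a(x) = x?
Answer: -46546/949 ≈ -49.047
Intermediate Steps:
A(f) = 1
H = 484 (H = (-23 + 1)² = (-22)² = 484)
(-1801 - 187)/(1414 + H) + a(-48) = (-1801 - 187)/(1414 + 484) - 48 = -1988/1898 - 48 = -1988*1/1898 - 48 = -994/949 - 48 = -46546/949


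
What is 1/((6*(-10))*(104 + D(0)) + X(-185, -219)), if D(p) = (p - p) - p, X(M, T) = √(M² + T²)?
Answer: -240/1494439 - √82186/38855414 ≈ -0.00016797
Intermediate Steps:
D(p) = -p (D(p) = 0 - p = -p)
1/((6*(-10))*(104 + D(0)) + X(-185, -219)) = 1/((6*(-10))*(104 - 1*0) + √((-185)² + (-219)²)) = 1/(-60*(104 + 0) + √(34225 + 47961)) = 1/(-60*104 + √82186) = 1/(-6240 + √82186)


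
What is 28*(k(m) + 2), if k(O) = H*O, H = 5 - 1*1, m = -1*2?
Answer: -168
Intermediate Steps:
m = -2
H = 4 (H = 5 - 1 = 4)
k(O) = 4*O
28*(k(m) + 2) = 28*(4*(-2) + 2) = 28*(-8 + 2) = 28*(-6) = -168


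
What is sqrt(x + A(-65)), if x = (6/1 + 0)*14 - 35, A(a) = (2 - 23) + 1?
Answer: sqrt(29) ≈ 5.3852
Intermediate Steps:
A(a) = -20 (A(a) = -21 + 1 = -20)
x = 49 (x = (1*6 + 0)*14 - 35 = (6 + 0)*14 - 35 = 6*14 - 35 = 84 - 35 = 49)
sqrt(x + A(-65)) = sqrt(49 - 20) = sqrt(29)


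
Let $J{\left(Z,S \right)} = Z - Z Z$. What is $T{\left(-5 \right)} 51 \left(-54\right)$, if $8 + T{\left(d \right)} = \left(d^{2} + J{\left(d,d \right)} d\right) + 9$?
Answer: $-484704$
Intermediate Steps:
$J{\left(Z,S \right)} = Z - Z^{2}$
$T{\left(d \right)} = 1 + d^{2} + d^{2} \left(1 - d\right)$ ($T{\left(d \right)} = -8 + \left(\left(d^{2} + d \left(1 - d\right) d\right) + 9\right) = -8 + \left(\left(d^{2} + d^{2} \left(1 - d\right)\right) + 9\right) = -8 + \left(9 + d^{2} + d^{2} \left(1 - d\right)\right) = 1 + d^{2} + d^{2} \left(1 - d\right)$)
$T{\left(-5 \right)} 51 \left(-54\right) = \left(1 - \left(-5\right)^{3} + 2 \left(-5\right)^{2}\right) 51 \left(-54\right) = \left(1 - -125 + 2 \cdot 25\right) 51 \left(-54\right) = \left(1 + 125 + 50\right) 51 \left(-54\right) = 176 \cdot 51 \left(-54\right) = 8976 \left(-54\right) = -484704$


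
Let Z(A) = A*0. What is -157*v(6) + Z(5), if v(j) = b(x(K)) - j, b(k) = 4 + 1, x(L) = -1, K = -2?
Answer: 157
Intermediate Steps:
Z(A) = 0
b(k) = 5
v(j) = 5 - j
-157*v(6) + Z(5) = -157*(5 - 1*6) + 0 = -157*(5 - 6) + 0 = -157*(-1) + 0 = 157 + 0 = 157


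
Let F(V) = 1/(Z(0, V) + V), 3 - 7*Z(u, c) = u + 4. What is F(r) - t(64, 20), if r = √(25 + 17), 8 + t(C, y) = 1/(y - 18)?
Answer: 30869/4114 + 49*√42/2057 ≈ 7.6578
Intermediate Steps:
t(C, y) = -8 + 1/(-18 + y) (t(C, y) = -8 + 1/(y - 18) = -8 + 1/(-18 + y))
Z(u, c) = -⅐ - u/7 (Z(u, c) = 3/7 - (u + 4)/7 = 3/7 - (4 + u)/7 = 3/7 + (-4/7 - u/7) = -⅐ - u/7)
r = √42 ≈ 6.4807
F(V) = 1/(-⅐ + V) (F(V) = 1/((-⅐ - ⅐*0) + V) = 1/((-⅐ + 0) + V) = 1/(-⅐ + V))
F(r) - t(64, 20) = 7/(-1 + 7*√42) - (145 - 8*20)/(-18 + 20) = 7/(-1 + 7*√42) - (145 - 160)/2 = 7/(-1 + 7*√42) - (-15)/2 = 7/(-1 + 7*√42) - 1*(-15/2) = 7/(-1 + 7*√42) + 15/2 = 15/2 + 7/(-1 + 7*√42)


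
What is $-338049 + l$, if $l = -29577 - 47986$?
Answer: $-415612$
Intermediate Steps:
$l = -77563$ ($l = -29577 - 47986 = -77563$)
$-338049 + l = -338049 - 77563 = -415612$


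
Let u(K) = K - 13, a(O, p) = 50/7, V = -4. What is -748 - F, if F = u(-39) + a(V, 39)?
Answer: -4922/7 ≈ -703.14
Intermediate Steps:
a(O, p) = 50/7 (a(O, p) = 50*(1/7) = 50/7)
u(K) = -13 + K
F = -314/7 (F = (-13 - 39) + 50/7 = -52 + 50/7 = -314/7 ≈ -44.857)
-748 - F = -748 - 1*(-314/7) = -748 + 314/7 = -4922/7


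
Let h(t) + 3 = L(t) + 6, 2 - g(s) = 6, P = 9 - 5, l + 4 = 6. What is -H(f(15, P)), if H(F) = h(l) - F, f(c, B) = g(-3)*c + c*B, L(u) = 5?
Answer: -8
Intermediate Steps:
l = 2 (l = -4 + 6 = 2)
P = 4
g(s) = -4 (g(s) = 2 - 1*6 = 2 - 6 = -4)
h(t) = 8 (h(t) = -3 + (5 + 6) = -3 + 11 = 8)
f(c, B) = -4*c + B*c (f(c, B) = -4*c + c*B = -4*c + B*c)
H(F) = 8 - F
-H(f(15, P)) = -(8 - 15*(-4 + 4)) = -(8 - 15*0) = -(8 - 1*0) = -(8 + 0) = -1*8 = -8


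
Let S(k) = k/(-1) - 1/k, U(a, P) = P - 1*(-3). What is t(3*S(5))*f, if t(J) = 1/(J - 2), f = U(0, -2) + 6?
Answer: -35/88 ≈ -0.39773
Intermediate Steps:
U(a, P) = 3 + P (U(a, P) = P + 3 = 3 + P)
S(k) = -k - 1/k (S(k) = k*(-1) - 1/k = -k - 1/k)
f = 7 (f = (3 - 2) + 6 = 1 + 6 = 7)
t(J) = 1/(-2 + J)
t(3*S(5))*f = 7/(-2 + 3*(-1*5 - 1/5)) = 7/(-2 + 3*(-5 - 1*⅕)) = 7/(-2 + 3*(-5 - ⅕)) = 7/(-2 + 3*(-26/5)) = 7/(-2 - 78/5) = 7/(-88/5) = -5/88*7 = -35/88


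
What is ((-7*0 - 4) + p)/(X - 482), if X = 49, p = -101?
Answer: 105/433 ≈ 0.24249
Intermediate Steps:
((-7*0 - 4) + p)/(X - 482) = ((-7*0 - 4) - 101)/(49 - 482) = ((0 - 4) - 101)/(-433) = (-4 - 101)*(-1/433) = -105*(-1/433) = 105/433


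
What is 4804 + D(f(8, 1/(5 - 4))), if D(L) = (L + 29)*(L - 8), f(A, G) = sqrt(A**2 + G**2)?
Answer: 4637 + 21*sqrt(65) ≈ 4806.3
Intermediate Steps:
D(L) = (-8 + L)*(29 + L) (D(L) = (29 + L)*(-8 + L) = (-8 + L)*(29 + L))
4804 + D(f(8, 1/(5 - 4))) = 4804 + (-232 + (sqrt(8**2 + (1/(5 - 4))**2))**2 + 21*sqrt(8**2 + (1/(5 - 4))**2)) = 4804 + (-232 + (sqrt(64 + (1/1)**2))**2 + 21*sqrt(64 + (1/1)**2)) = 4804 + (-232 + (sqrt(64 + 1**2))**2 + 21*sqrt(64 + 1**2)) = 4804 + (-232 + (sqrt(64 + 1))**2 + 21*sqrt(64 + 1)) = 4804 + (-232 + (sqrt(65))**2 + 21*sqrt(65)) = 4804 + (-232 + 65 + 21*sqrt(65)) = 4804 + (-167 + 21*sqrt(65)) = 4637 + 21*sqrt(65)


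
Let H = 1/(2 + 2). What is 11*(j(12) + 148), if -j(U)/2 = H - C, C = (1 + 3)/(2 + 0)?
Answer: 3333/2 ≈ 1666.5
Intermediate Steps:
C = 2 (C = 4/2 = 4*(1/2) = 2)
H = 1/4 ≈ 0.25000
j(U) = 7/2 (j(U) = -2*(1/4 - 1*2) = -2*(1/4 - 2) = -2*(-7/4) = 7/2)
11*(j(12) + 148) = 11*(7/2 + 148) = 11*(303/2) = 3333/2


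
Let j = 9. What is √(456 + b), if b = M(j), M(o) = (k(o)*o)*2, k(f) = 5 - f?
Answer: 8*√6 ≈ 19.596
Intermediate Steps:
M(o) = 2*o*(5 - o) (M(o) = ((5 - o)*o)*2 = (o*(5 - o))*2 = 2*o*(5 - o))
b = -72 (b = 2*9*(5 - 1*9) = 2*9*(5 - 9) = 2*9*(-4) = -72)
√(456 + b) = √(456 - 72) = √384 = 8*√6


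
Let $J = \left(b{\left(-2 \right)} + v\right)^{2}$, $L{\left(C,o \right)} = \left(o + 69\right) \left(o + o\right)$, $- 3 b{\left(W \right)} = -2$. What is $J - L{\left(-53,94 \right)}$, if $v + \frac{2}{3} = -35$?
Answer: $-29419$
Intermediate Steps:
$v = - \frac{107}{3}$ ($v = - \frac{2}{3} - 35 = - \frac{107}{3} \approx -35.667$)
$b{\left(W \right)} = \frac{2}{3}$ ($b{\left(W \right)} = \left(- \frac{1}{3}\right) \left(-2\right) = \frac{2}{3}$)
$L{\left(C,o \right)} = 2 o \left(69 + o\right)$ ($L{\left(C,o \right)} = \left(69 + o\right) 2 o = 2 o \left(69 + o\right)$)
$J = 1225$ ($J = \left(\frac{2}{3} - \frac{107}{3}\right)^{2} = \left(-35\right)^{2} = 1225$)
$J - L{\left(-53,94 \right)} = 1225 - 2 \cdot 94 \left(69 + 94\right) = 1225 - 2 \cdot 94 \cdot 163 = 1225 - 30644 = -29419$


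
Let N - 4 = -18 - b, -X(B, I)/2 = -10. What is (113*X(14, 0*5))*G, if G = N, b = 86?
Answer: -226000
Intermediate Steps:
X(B, I) = 20 (X(B, I) = -2*(-10) = 20)
N = -100 (N = 4 + (-18 - 1*86) = 4 + (-18 - 86) = 4 - 104 = -100)
G = -100
(113*X(14, 0*5))*G = (113*20)*(-100) = 2260*(-100) = -226000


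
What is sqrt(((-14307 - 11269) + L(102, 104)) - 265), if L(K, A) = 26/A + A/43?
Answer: 13*I*sqrt(1130771)/86 ≈ 160.74*I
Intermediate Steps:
L(K, A) = 26/A + A/43 (L(K, A) = 26/A + A*(1/43) = 26/A + A/43)
sqrt(((-14307 - 11269) + L(102, 104)) - 265) = sqrt(((-14307 - 11269) + (26/104 + (1/43)*104)) - 265) = sqrt((-25576 + (26*(1/104) + 104/43)) - 265) = sqrt((-25576 + (1/4 + 104/43)) - 265) = sqrt((-25576 + 459/172) - 265) = sqrt(-4398613/172 - 265) = sqrt(-4444193/172) = 13*I*sqrt(1130771)/86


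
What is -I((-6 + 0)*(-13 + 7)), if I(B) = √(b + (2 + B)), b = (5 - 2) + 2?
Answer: -√43 ≈ -6.5574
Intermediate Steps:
b = 5 (b = 3 + 2 = 5)
I(B) = √(7 + B) (I(B) = √(5 + (2 + B)) = √(7 + B))
-I((-6 + 0)*(-13 + 7)) = -√(7 + (-6 + 0)*(-13 + 7)) = -√(7 - 6*(-6)) = -√(7 + 36) = -√43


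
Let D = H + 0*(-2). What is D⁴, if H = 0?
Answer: 0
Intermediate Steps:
D = 0 (D = 0 + 0*(-2) = 0 + 0 = 0)
D⁴ = 0⁴ = 0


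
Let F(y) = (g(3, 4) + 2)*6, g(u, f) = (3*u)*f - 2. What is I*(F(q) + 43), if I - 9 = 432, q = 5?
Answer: 114219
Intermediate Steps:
I = 441 (I = 9 + 432 = 441)
g(u, f) = -2 + 3*f*u (g(u, f) = 3*f*u - 2 = -2 + 3*f*u)
F(y) = 216 (F(y) = ((-2 + 3*4*3) + 2)*6 = ((-2 + 36) + 2)*6 = (34 + 2)*6 = 36*6 = 216)
I*(F(q) + 43) = 441*(216 + 43) = 441*259 = 114219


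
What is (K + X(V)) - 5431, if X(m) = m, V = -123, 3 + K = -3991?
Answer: -9548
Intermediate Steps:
K = -3994 (K = -3 - 3991 = -3994)
(K + X(V)) - 5431 = (-3994 - 123) - 5431 = -4117 - 5431 = -9548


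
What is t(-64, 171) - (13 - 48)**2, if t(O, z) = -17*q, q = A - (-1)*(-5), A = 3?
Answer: -1191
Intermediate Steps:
q = -2 (q = 3 - (-1)*(-5) = 3 - 1*5 = 3 - 5 = -2)
t(O, z) = 34 (t(O, z) = -17*(-2) = 34)
t(-64, 171) - (13 - 48)**2 = 34 - (13 - 48)**2 = 34 - 1*(-35)**2 = 34 - 1*1225 = 34 - 1225 = -1191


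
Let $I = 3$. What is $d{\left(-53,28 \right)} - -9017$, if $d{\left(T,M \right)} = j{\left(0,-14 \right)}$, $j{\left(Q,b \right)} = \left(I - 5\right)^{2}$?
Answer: $9021$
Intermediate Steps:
$j{\left(Q,b \right)} = 4$ ($j{\left(Q,b \right)} = \left(3 - 5\right)^{2} = \left(-2\right)^{2} = 4$)
$d{\left(T,M \right)} = 4$
$d{\left(-53,28 \right)} - -9017 = 4 - -9017 = 4 + 9017 = 9021$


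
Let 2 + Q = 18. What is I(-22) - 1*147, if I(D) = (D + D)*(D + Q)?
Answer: 117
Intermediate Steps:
Q = 16 (Q = -2 + 18 = 16)
I(D) = 2*D*(16 + D) (I(D) = (D + D)*(D + 16) = (2*D)*(16 + D) = 2*D*(16 + D))
I(-22) - 1*147 = 2*(-22)*(16 - 22) - 1*147 = 2*(-22)*(-6) - 147 = 264 - 147 = 117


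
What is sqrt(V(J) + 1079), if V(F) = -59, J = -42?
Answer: 2*sqrt(255) ≈ 31.937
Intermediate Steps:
sqrt(V(J) + 1079) = sqrt(-59 + 1079) = sqrt(1020) = 2*sqrt(255)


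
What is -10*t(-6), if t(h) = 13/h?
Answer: 65/3 ≈ 21.667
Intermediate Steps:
-10*t(-6) = -130/(-6) = -130*(-1)/6 = -10*(-13/6) = 65/3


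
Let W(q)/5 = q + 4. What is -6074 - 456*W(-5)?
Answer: -3794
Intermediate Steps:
W(q) = 20 + 5*q (W(q) = 5*(q + 4) = 5*(4 + q) = 20 + 5*q)
-6074 - 456*W(-5) = -6074 - 456*(20 + 5*(-5)) = -6074 - 456*(20 - 25) = -6074 - 456*(-5) = -6074 - 1*(-2280) = -6074 + 2280 = -3794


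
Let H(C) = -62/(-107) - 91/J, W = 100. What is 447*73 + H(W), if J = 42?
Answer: 20948083/642 ≈ 32629.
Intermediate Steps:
H(C) = -1019/642 (H(C) = -62/(-107) - 91/42 = -62*(-1/107) - 91*1/42 = 62/107 - 13/6 = -1019/642)
447*73 + H(W) = 447*73 - 1019/642 = 32631 - 1019/642 = 20948083/642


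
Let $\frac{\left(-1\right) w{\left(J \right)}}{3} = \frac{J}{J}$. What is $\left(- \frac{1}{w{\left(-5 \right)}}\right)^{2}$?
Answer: $\frac{1}{9} \approx 0.11111$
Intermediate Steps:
$w{\left(J \right)} = -3$ ($w{\left(J \right)} = - 3 \frac{J}{J} = \left(-3\right) 1 = -3$)
$\left(- \frac{1}{w{\left(-5 \right)}}\right)^{2} = \left(- \frac{1}{-3}\right)^{2} = \left(\left(-1\right) \left(- \frac{1}{3}\right)\right)^{2} = \left(\frac{1}{3}\right)^{2} = \frac{1}{9}$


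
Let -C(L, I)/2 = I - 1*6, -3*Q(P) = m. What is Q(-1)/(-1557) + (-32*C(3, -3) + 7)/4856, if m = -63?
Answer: -329303/2520264 ≈ -0.13066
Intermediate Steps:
Q(P) = 21 (Q(P) = -⅓*(-63) = 21)
C(L, I) = 12 - 2*I (C(L, I) = -2*(I - 1*6) = -2*(I - 6) = -2*(-6 + I) = 12 - 2*I)
Q(-1)/(-1557) + (-32*C(3, -3) + 7)/4856 = 21/(-1557) + (-32*(12 - 2*(-3)) + 7)/4856 = 21*(-1/1557) + (-32*(12 + 6) + 7)*(1/4856) = -7/519 + (-32*18 + 7)*(1/4856) = -7/519 + (-576 + 7)*(1/4856) = -7/519 - 569*1/4856 = -7/519 - 569/4856 = -329303/2520264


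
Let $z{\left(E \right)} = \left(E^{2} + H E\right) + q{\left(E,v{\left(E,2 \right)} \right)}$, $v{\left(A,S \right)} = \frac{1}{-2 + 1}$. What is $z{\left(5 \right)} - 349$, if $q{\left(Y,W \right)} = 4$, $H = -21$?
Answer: $-425$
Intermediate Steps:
$v{\left(A,S \right)} = -1$ ($v{\left(A,S \right)} = \frac{1}{-1} = -1$)
$z{\left(E \right)} = 4 + E^{2} - 21 E$ ($z{\left(E \right)} = \left(E^{2} - 21 E\right) + 4 = 4 + E^{2} - 21 E$)
$z{\left(5 \right)} - 349 = \left(4 + 5^{2} - 105\right) - 349 = \left(4 + 25 - 105\right) - 349 = -76 - 349 = -425$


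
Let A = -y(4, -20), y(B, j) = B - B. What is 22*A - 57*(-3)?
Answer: 171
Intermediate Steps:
y(B, j) = 0
A = 0 (A = -1*0 = 0)
22*A - 57*(-3) = 22*0 - 57*(-3) = 0 + 171 = 171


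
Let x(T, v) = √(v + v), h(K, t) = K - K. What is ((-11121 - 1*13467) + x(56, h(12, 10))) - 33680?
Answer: -58268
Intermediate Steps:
h(K, t) = 0
x(T, v) = √2*√v (x(T, v) = √(2*v) = √2*√v)
((-11121 - 1*13467) + x(56, h(12, 10))) - 33680 = ((-11121 - 1*13467) + √2*√0) - 33680 = ((-11121 - 13467) + √2*0) - 33680 = (-24588 + 0) - 33680 = -24588 - 33680 = -58268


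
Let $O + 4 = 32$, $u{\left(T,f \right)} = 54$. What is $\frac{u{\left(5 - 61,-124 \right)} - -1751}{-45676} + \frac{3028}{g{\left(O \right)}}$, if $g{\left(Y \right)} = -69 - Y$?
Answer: $- \frac{7288527}{233188} \approx -31.256$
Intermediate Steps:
$O = 28$ ($O = -4 + 32 = 28$)
$\frac{u{\left(5 - 61,-124 \right)} - -1751}{-45676} + \frac{3028}{g{\left(O \right)}} = \frac{54 - -1751}{-45676} + \frac{3028}{-69 - 28} = \left(54 + 1751\right) \left(- \frac{1}{45676}\right) + \frac{3028}{-69 - 28} = 1805 \left(- \frac{1}{45676}\right) + \frac{3028}{-97} = - \frac{95}{2404} + 3028 \left(- \frac{1}{97}\right) = - \frac{95}{2404} - \frac{3028}{97} = - \frac{7288527}{233188}$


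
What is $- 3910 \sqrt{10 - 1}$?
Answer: $-11730$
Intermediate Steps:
$- 3910 \sqrt{10 - 1} = - 3910 \sqrt{9} = \left(-3910\right) 3 = -11730$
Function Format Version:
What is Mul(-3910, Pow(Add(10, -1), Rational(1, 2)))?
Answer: -11730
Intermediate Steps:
Mul(-3910, Pow(Add(10, -1), Rational(1, 2))) = Mul(-3910, Pow(9, Rational(1, 2))) = Mul(-3910, 3) = -11730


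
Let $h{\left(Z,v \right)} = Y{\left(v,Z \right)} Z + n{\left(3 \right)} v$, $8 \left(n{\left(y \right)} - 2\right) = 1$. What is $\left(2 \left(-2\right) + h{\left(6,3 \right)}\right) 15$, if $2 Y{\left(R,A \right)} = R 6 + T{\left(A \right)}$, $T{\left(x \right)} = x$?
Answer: $\frac{8925}{8} \approx 1115.6$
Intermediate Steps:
$n{\left(y \right)} = \frac{17}{8}$ ($n{\left(y \right)} = 2 + \frac{1}{8} \cdot 1 = 2 + \frac{1}{8} = \frac{17}{8}$)
$Y{\left(R,A \right)} = \frac{A}{2} + 3 R$ ($Y{\left(R,A \right)} = \frac{R 6 + A}{2} = \frac{6 R + A}{2} = \frac{A + 6 R}{2} = \frac{A}{2} + 3 R$)
$h{\left(Z,v \right)} = \frac{17 v}{8} + Z \left(\frac{Z}{2} + 3 v\right)$ ($h{\left(Z,v \right)} = \left(\frac{Z}{2} + 3 v\right) Z + \frac{17 v}{8} = Z \left(\frac{Z}{2} + 3 v\right) + \frac{17 v}{8} = \frac{17 v}{8} + Z \left(\frac{Z}{2} + 3 v\right)$)
$\left(2 \left(-2\right) + h{\left(6,3 \right)}\right) 15 = \left(2 \left(-2\right) + \left(\frac{17}{8} \cdot 3 + \frac{1}{2} \cdot 6 \left(6 + 6 \cdot 3\right)\right)\right) 15 = \left(-4 + \left(\frac{51}{8} + \frac{1}{2} \cdot 6 \left(6 + 18\right)\right)\right) 15 = \left(-4 + \left(\frac{51}{8} + \frac{1}{2} \cdot 6 \cdot 24\right)\right) 15 = \left(-4 + \left(\frac{51}{8} + 72\right)\right) 15 = \left(-4 + \frac{627}{8}\right) 15 = \frac{595}{8} \cdot 15 = \frac{8925}{8}$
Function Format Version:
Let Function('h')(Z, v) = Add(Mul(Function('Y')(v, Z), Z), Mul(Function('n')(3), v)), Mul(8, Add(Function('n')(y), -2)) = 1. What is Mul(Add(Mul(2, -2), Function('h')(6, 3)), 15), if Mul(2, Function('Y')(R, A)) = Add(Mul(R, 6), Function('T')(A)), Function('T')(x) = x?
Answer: Rational(8925, 8) ≈ 1115.6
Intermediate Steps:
Function('n')(y) = Rational(17, 8) (Function('n')(y) = Add(2, Mul(Rational(1, 8), 1)) = Add(2, Rational(1, 8)) = Rational(17, 8))
Function('Y')(R, A) = Add(Mul(Rational(1, 2), A), Mul(3, R)) (Function('Y')(R, A) = Mul(Rational(1, 2), Add(Mul(R, 6), A)) = Mul(Rational(1, 2), Add(Mul(6, R), A)) = Mul(Rational(1, 2), Add(A, Mul(6, R))) = Add(Mul(Rational(1, 2), A), Mul(3, R)))
Function('h')(Z, v) = Add(Mul(Rational(17, 8), v), Mul(Z, Add(Mul(Rational(1, 2), Z), Mul(3, v)))) (Function('h')(Z, v) = Add(Mul(Add(Mul(Rational(1, 2), Z), Mul(3, v)), Z), Mul(Rational(17, 8), v)) = Add(Mul(Z, Add(Mul(Rational(1, 2), Z), Mul(3, v))), Mul(Rational(17, 8), v)) = Add(Mul(Rational(17, 8), v), Mul(Z, Add(Mul(Rational(1, 2), Z), Mul(3, v)))))
Mul(Add(Mul(2, -2), Function('h')(6, 3)), 15) = Mul(Add(Mul(2, -2), Add(Mul(Rational(17, 8), 3), Mul(Rational(1, 2), 6, Add(6, Mul(6, 3))))), 15) = Mul(Add(-4, Add(Rational(51, 8), Mul(Rational(1, 2), 6, Add(6, 18)))), 15) = Mul(Add(-4, Add(Rational(51, 8), Mul(Rational(1, 2), 6, 24))), 15) = Mul(Add(-4, Add(Rational(51, 8), 72)), 15) = Mul(Add(-4, Rational(627, 8)), 15) = Mul(Rational(595, 8), 15) = Rational(8925, 8)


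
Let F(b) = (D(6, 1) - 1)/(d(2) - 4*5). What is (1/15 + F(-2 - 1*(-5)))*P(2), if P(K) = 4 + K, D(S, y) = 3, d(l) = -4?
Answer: -⅒ ≈ -0.10000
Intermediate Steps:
F(b) = -1/12 (F(b) = (3 - 1)/(-4 - 4*5) = 2/(-4 - 20) = 2/(-24) = 2*(-1/24) = -1/12)
(1/15 + F(-2 - 1*(-5)))*P(2) = (1/15 - 1/12)*(4 + 2) = (1/15 - 1/12)*6 = -1/60*6 = -⅒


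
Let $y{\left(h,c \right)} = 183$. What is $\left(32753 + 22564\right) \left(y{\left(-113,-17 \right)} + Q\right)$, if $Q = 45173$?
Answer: $2508957852$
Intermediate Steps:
$\left(32753 + 22564\right) \left(y{\left(-113,-17 \right)} + Q\right) = \left(32753 + 22564\right) \left(183 + 45173\right) = 55317 \cdot 45356 = 2508957852$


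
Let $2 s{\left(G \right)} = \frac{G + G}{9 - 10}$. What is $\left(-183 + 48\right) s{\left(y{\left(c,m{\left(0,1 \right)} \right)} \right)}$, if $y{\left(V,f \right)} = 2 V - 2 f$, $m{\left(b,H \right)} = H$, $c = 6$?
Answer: $1350$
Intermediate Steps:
$y{\left(V,f \right)} = - 2 f + 2 V$
$s{\left(G \right)} = - G$ ($s{\left(G \right)} = \frac{\left(G + G\right) \frac{1}{9 - 10}}{2} = \frac{2 G \frac{1}{-1}}{2} = \frac{2 G \left(-1\right)}{2} = \frac{\left(-2\right) G}{2} = - G$)
$\left(-183 + 48\right) s{\left(y{\left(c,m{\left(0,1 \right)} \right)} \right)} = \left(-183 + 48\right) \left(- (\left(-2\right) 1 + 2 \cdot 6)\right) = - 135 \left(- (-2 + 12)\right) = - 135 \left(\left(-1\right) 10\right) = \left(-135\right) \left(-10\right) = 1350$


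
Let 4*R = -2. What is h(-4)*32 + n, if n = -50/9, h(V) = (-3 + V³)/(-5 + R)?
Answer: 38042/99 ≈ 384.26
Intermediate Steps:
R = -½ (R = (¼)*(-2) = -½ ≈ -0.50000)
h(V) = 6/11 - 2*V³/11 (h(V) = (-3 + V³)/(-5 - ½) = (-3 + V³)/(-11/2) = (-3 + V³)*(-2/11) = 6/11 - 2*V³/11)
n = -50/9 (n = -50*⅑ = -50/9 ≈ -5.5556)
h(-4)*32 + n = (6/11 - 2/11*(-4)³)*32 - 50/9 = (6/11 - 2/11*(-64))*32 - 50/9 = (6/11 + 128/11)*32 - 50/9 = (134/11)*32 - 50/9 = 4288/11 - 50/9 = 38042/99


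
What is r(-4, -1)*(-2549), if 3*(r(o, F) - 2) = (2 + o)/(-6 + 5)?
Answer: -20392/3 ≈ -6797.3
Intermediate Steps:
r(o, F) = 4/3 - o/3 (r(o, F) = 2 + ((2 + o)/(-6 + 5))/3 = 2 + ((2 + o)/(-1))/3 = 2 + ((2 + o)*(-1))/3 = 2 + (-2 - o)/3 = 2 + (-2/3 - o/3) = 4/3 - o/3)
r(-4, -1)*(-2549) = (4/3 - 1/3*(-4))*(-2549) = (4/3 + 4/3)*(-2549) = (8/3)*(-2549) = -20392/3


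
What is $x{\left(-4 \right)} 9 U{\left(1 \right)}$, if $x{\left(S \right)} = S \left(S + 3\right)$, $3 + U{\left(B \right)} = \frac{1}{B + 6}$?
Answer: $- \frac{720}{7} \approx -102.86$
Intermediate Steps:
$U{\left(B \right)} = -3 + \frac{1}{6 + B}$ ($U{\left(B \right)} = -3 + \frac{1}{B + 6} = -3 + \frac{1}{6 + B}$)
$x{\left(S \right)} = S \left(3 + S\right)$
$x{\left(-4 \right)} 9 U{\left(1 \right)} = - 4 \left(3 - 4\right) 9 \frac{-17 - 3}{6 + 1} = \left(-4\right) \left(-1\right) 9 \frac{-17 - 3}{7} = 4 \cdot 9 \cdot \frac{1}{7} \left(-20\right) = 36 \left(- \frac{20}{7}\right) = - \frac{720}{7}$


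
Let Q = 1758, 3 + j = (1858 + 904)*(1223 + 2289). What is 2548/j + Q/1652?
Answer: 8528528587/8012316466 ≈ 1.0644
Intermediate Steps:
j = 9700141 (j = -3 + (1858 + 904)*(1223 + 2289) = -3 + 2762*3512 = -3 + 9700144 = 9700141)
2548/j + Q/1652 = 2548/9700141 + 1758/1652 = 2548*(1/9700141) + 1758*(1/1652) = 2548/9700141 + 879/826 = 8528528587/8012316466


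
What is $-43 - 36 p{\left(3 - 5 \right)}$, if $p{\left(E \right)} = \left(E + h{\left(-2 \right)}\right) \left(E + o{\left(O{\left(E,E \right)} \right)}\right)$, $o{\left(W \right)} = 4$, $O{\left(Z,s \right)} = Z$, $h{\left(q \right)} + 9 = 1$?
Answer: $677$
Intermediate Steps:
$h{\left(q \right)} = -8$ ($h{\left(q \right)} = -9 + 1 = -8$)
$p{\left(E \right)} = \left(-8 + E\right) \left(4 + E\right)$ ($p{\left(E \right)} = \left(E - 8\right) \left(E + 4\right) = \left(-8 + E\right) \left(4 + E\right)$)
$-43 - 36 p{\left(3 - 5 \right)} = -43 - 36 \left(-32 + \left(3 - 5\right)^{2} - 4 \left(3 - 5\right)\right) = -43 - 36 \left(-32 + \left(-2\right)^{2} - -8\right) = -43 - 36 \left(-32 + 4 + 8\right) = -43 - -720 = -43 + 720 = 677$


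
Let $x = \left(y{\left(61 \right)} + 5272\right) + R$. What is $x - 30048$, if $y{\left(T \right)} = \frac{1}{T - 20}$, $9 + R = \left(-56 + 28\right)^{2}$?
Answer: $- \frac{984040}{41} \approx -24001.0$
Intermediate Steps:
$R = 775$ ($R = -9 + \left(-56 + 28\right)^{2} = -9 + \left(-28\right)^{2} = -9 + 784 = 775$)
$y{\left(T \right)} = \frac{1}{-20 + T}$
$x = \frac{247928}{41}$ ($x = \left(\frac{1}{-20 + 61} + 5272\right) + 775 = \left(\frac{1}{41} + 5272\right) + 775 = \frac{216153}{41} + 775 = \frac{247928}{41} \approx 6047.0$)
$x - 30048 = \frac{247928}{41} - 30048 = - \frac{984040}{41}$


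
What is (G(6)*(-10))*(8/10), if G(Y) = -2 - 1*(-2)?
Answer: 0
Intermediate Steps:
G(Y) = 0 (G(Y) = -2 + 2 = 0)
(G(6)*(-10))*(8/10) = (0*(-10))*(8/10) = 0*(8*(1/10)) = 0*(4/5) = 0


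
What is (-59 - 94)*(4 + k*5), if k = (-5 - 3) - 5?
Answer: 9333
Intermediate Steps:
k = -13 (k = -8 - 5 = -13)
(-59 - 94)*(4 + k*5) = (-59 - 94)*(4 - 13*5) = -153*(4 - 65) = -153*(-61) = 9333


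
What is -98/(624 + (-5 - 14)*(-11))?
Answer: -2/17 ≈ -0.11765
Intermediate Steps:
-98/(624 + (-5 - 14)*(-11)) = -98/(624 - 19*(-11)) = -98/(624 + 209) = -98/833 = -98*1/833 = -2/17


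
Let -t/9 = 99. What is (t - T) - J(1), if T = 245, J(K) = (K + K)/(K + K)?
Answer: -1137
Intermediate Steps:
J(K) = 1 (J(K) = (2*K)/((2*K)) = (2*K)*(1/(2*K)) = 1)
t = -891 (t = -9*99 = -891)
(t - T) - J(1) = (-891 - 1*245) - 1*1 = (-891 - 245) - 1 = -1136 - 1 = -1137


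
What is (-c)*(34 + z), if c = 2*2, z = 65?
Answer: -396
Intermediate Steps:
c = 4
(-c)*(34 + z) = (-1*4)*(34 + 65) = -4*99 = -396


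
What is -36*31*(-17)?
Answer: 18972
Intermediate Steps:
-36*31*(-17) = -1116*(-17) = 18972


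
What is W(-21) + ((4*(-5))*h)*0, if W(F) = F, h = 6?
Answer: -21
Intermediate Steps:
W(-21) + ((4*(-5))*h)*0 = -21 + ((4*(-5))*6)*0 = -21 - 20*6*0 = -21 - 120*0 = -21 + 0 = -21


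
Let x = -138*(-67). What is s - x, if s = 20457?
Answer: 11211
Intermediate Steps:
x = 9246
s - x = 20457 - 1*9246 = 20457 - 9246 = 11211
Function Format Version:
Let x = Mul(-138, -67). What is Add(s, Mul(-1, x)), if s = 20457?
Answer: 11211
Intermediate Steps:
x = 9246
Add(s, Mul(-1, x)) = Add(20457, Mul(-1, 9246)) = Add(20457, -9246) = 11211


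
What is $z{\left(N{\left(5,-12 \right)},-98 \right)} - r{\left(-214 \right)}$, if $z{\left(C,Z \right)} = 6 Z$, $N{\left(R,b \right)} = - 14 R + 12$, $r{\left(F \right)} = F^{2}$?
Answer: $-46384$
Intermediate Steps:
$N{\left(R,b \right)} = 12 - 14 R$
$z{\left(N{\left(5,-12 \right)},-98 \right)} - r{\left(-214 \right)} = 6 \left(-98\right) - \left(-214\right)^{2} = -588 - 45796 = -46384$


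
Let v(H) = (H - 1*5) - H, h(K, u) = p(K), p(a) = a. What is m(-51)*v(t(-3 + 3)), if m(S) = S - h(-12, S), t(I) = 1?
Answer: 195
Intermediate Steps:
h(K, u) = K
v(H) = -5 (v(H) = (H - 5) - H = (-5 + H) - H = -5)
m(S) = 12 + S (m(S) = S - 1*(-12) = S + 12 = 12 + S)
m(-51)*v(t(-3 + 3)) = (12 - 51)*(-5) = -39*(-5) = 195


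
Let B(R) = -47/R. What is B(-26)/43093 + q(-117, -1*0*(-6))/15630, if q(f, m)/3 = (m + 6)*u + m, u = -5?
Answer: -3336767/583737778 ≈ -0.0057162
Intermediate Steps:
q(f, m) = -90 - 12*m (q(f, m) = 3*((m + 6)*(-5) + m) = 3*((6 + m)*(-5) + m) = 3*((-30 - 5*m) + m) = 3*(-30 - 4*m) = -90 - 12*m)
B(-26)/43093 + q(-117, -1*0*(-6))/15630 = -47/(-26)/43093 + (-90 - 12*(-1*0)*(-6))/15630 = -47*(-1/26)*(1/43093) + (-90 - 0*(-6))*(1/15630) = (47/26)*(1/43093) + (-90 - 12*0)*(1/15630) = 47/1120418 + (-90 + 0)*(1/15630) = 47/1120418 - 90*1/15630 = 47/1120418 - 3/521 = -3336767/583737778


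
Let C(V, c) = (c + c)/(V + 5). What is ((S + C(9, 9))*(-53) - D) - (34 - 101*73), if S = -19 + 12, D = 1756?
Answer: 41201/7 ≈ 5885.9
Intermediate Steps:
C(V, c) = 2*c/(5 + V) (C(V, c) = (2*c)/(5 + V) = 2*c/(5 + V))
S = -7
((S + C(9, 9))*(-53) - D) - (34 - 101*73) = ((-7 + 2*9/(5 + 9))*(-53) - 1*1756) - (34 - 101*73) = ((-7 + 2*9/14)*(-53) - 1756) - (34 - 7373) = ((-7 + 2*9*(1/14))*(-53) - 1756) - 1*(-7339) = ((-7 + 9/7)*(-53) - 1756) + 7339 = (-40/7*(-53) - 1756) + 7339 = (2120/7 - 1756) + 7339 = -10172/7 + 7339 = 41201/7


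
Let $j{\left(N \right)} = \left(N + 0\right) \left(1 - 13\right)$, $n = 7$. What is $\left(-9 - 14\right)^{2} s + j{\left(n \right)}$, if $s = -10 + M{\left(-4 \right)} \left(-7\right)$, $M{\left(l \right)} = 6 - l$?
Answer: $-42404$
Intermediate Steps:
$j{\left(N \right)} = - 12 N$ ($j{\left(N \right)} = N \left(-12\right) = - 12 N$)
$s = -80$ ($s = -10 + \left(6 - -4\right) \left(-7\right) = -10 + \left(6 + 4\right) \left(-7\right) = -10 + 10 \left(-7\right) = -10 - 70 = -80$)
$\left(-9 - 14\right)^{2} s + j{\left(n \right)} = \left(-9 - 14\right)^{2} \left(-80\right) - 84 = \left(-23\right)^{2} \left(-80\right) - 84 = 529 \left(-80\right) - 84 = -42320 - 84 = -42404$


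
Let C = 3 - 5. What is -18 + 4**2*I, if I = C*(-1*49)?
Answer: 1550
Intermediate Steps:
C = -2
I = 98 (I = -(-2)*49 = -2*(-49) = 98)
-18 + 4**2*I = -18 + 4**2*98 = -18 + 16*98 = -18 + 1568 = 1550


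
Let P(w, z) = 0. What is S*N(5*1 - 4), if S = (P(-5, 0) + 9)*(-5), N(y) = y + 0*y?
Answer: -45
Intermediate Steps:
N(y) = y (N(y) = y + 0 = y)
S = -45 (S = (0 + 9)*(-5) = 9*(-5) = -45)
S*N(5*1 - 4) = -45*(5*1 - 4) = -45*(5 - 4) = -45*1 = -45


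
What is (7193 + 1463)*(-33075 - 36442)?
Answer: -601739152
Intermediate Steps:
(7193 + 1463)*(-33075 - 36442) = 8656*(-69517) = -601739152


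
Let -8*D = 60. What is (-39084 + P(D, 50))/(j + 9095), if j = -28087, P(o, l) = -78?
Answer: 19581/9496 ≈ 2.0620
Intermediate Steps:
D = -15/2 (D = -⅛*60 = -15/2 ≈ -7.5000)
(-39084 + P(D, 50))/(j + 9095) = (-39084 - 78)/(-28087 + 9095) = -39162/(-18992) = -39162*(-1/18992) = 19581/9496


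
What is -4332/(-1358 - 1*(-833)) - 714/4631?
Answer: 6562214/810425 ≈ 8.0972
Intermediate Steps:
-4332/(-1358 - 1*(-833)) - 714/4631 = -4332/(-1358 + 833) - 714*1/4631 = -4332/(-525) - 714/4631 = -4332*(-1/525) - 714/4631 = 1444/175 - 714/4631 = 6562214/810425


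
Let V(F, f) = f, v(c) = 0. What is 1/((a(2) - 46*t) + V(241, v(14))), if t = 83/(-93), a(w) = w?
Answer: 93/4004 ≈ 0.023227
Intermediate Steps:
t = -83/93 (t = 83*(-1/93) = -83/93 ≈ -0.89247)
1/((a(2) - 46*t) + V(241, v(14))) = 1/((2 - 46*(-83/93)) + 0) = 1/((2 + 3818/93) + 0) = 1/(4004/93 + 0) = 1/(4004/93) = 93/4004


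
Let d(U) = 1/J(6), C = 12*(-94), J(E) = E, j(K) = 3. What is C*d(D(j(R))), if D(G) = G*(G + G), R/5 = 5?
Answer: -188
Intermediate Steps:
R = 25 (R = 5*5 = 25)
D(G) = 2*G² (D(G) = G*(2*G) = 2*G²)
C = -1128
d(U) = ⅙ (d(U) = 1/6 = ⅙)
C*d(D(j(R))) = -1128*⅙ = -188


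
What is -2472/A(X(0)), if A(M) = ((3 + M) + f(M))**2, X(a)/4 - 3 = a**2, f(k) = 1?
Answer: -309/32 ≈ -9.6563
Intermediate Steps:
X(a) = 12 + 4*a**2
A(M) = (4 + M)**2 (A(M) = ((3 + M) + 1)**2 = (4 + M)**2)
-2472/A(X(0)) = -2472/(4 + (12 + 4*0**2))**2 = -2472/(4 + (12 + 4*0))**2 = -2472/(4 + (12 + 0))**2 = -2472/(4 + 12)**2 = -2472/(16**2) = -2472/256 = -2472*1/256 = -309/32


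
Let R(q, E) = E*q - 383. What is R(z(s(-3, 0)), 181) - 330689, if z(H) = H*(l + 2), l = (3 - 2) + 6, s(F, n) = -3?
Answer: -335959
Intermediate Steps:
l = 7 (l = 1 + 6 = 7)
z(H) = 9*H (z(H) = H*(7 + 2) = H*9 = 9*H)
R(q, E) = -383 + E*q
R(z(s(-3, 0)), 181) - 330689 = (-383 + 181*(9*(-3))) - 330689 = (-383 + 181*(-27)) - 330689 = (-383 - 4887) - 330689 = -5270 - 330689 = -335959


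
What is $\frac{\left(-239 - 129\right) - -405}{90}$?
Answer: $\frac{37}{90} \approx 0.41111$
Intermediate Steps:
$\frac{\left(-239 - 129\right) - -405}{90} = \left(\left(-239 - 129\right) + 405\right) \frac{1}{90} = \left(-368 + 405\right) \frac{1}{90} = 37 \cdot \frac{1}{90} = \frac{37}{90}$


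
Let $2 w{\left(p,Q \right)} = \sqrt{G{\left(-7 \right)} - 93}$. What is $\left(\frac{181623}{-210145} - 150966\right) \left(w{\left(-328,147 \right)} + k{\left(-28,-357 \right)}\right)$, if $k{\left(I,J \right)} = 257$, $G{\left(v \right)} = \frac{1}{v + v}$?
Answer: $- \frac{627177495777}{16165} - \frac{348625623 i \sqrt{18242}}{64660} \approx -3.8798 \cdot 10^{7} - 7.2822 \cdot 10^{5} i$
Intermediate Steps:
$G{\left(v \right)} = \frac{1}{2 v}$
$w{\left(p,Q \right)} = \frac{i \sqrt{18242}}{28}$ ($w{\left(p,Q \right)} = \frac{\sqrt{\frac{1}{2 \left(-7\right)} - 93}}{2} = \frac{\sqrt{\frac{1}{2} \left(- \frac{1}{7}\right) - 93}}{2} = \frac{\sqrt{- \frac{1}{14} - 93}}{2} = \frac{\sqrt{- \frac{1303}{14}}}{2} = \frac{\frac{1}{14} i \sqrt{18242}}{2} = \frac{i \sqrt{18242}}{28}$)
$\left(\frac{181623}{-210145} - 150966\right) \left(w{\left(-328,147 \right)} + k{\left(-28,-357 \right)}\right) = \left(\frac{181623}{-210145} - 150966\right) \left(\frac{i \sqrt{18242}}{28} + 257\right) = \left(181623 \left(- \frac{1}{210145}\right) - 150966\right) \left(257 + \frac{i \sqrt{18242}}{28}\right) = \left(- \frac{13971}{16165} - 150966\right) \left(257 + \frac{i \sqrt{18242}}{28}\right) = - \frac{2440379361 \left(257 + \frac{i \sqrt{18242}}{28}\right)}{16165} = - \frac{627177495777}{16165} - \frac{348625623 i \sqrt{18242}}{64660}$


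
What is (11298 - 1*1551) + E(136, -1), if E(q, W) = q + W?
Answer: 9882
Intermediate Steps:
E(q, W) = W + q
(11298 - 1*1551) + E(136, -1) = (11298 - 1*1551) + (-1 + 136) = (11298 - 1551) + 135 = 9747 + 135 = 9882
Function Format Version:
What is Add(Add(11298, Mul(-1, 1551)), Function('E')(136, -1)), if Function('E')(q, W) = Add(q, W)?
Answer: 9882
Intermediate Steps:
Function('E')(q, W) = Add(W, q)
Add(Add(11298, Mul(-1, 1551)), Function('E')(136, -1)) = Add(Add(11298, Mul(-1, 1551)), Add(-1, 136)) = Add(Add(11298, -1551), 135) = Add(9747, 135) = 9882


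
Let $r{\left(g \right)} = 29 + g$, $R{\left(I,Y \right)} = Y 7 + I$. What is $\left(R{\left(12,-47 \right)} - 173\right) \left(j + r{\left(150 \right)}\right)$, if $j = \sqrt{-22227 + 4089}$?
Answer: $-87710 - 490 i \sqrt{18138} \approx -87710.0 - 65992.0 i$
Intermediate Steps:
$R{\left(I,Y \right)} = I + 7 Y$ ($R{\left(I,Y \right)} = 7 Y + I = I + 7 Y$)
$j = i \sqrt{18138}$ ($j = \sqrt{-18138} = i \sqrt{18138} \approx 134.68 i$)
$\left(R{\left(12,-47 \right)} - 173\right) \left(j + r{\left(150 \right)}\right) = \left(\left(12 + 7 \left(-47\right)\right) - 173\right) \left(i \sqrt{18138} + \left(29 + 150\right)\right) = \left(\left(12 - 329\right) - 173\right) \left(i \sqrt{18138} + 179\right) = \left(-317 - 173\right) \left(179 + i \sqrt{18138}\right) = - 490 \left(179 + i \sqrt{18138}\right) = -87710 - 490 i \sqrt{18138}$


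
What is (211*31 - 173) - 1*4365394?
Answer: -4359026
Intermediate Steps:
(211*31 - 173) - 1*4365394 = (6541 - 173) - 4365394 = 6368 - 4365394 = -4359026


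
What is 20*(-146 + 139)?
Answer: -140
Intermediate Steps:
20*(-146 + 139) = 20*(-7) = -140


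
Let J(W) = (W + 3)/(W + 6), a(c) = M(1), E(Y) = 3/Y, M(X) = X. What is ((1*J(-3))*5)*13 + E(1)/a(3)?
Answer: 3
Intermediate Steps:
a(c) = 1
J(W) = (3 + W)/(6 + W)
((1*J(-3))*5)*13 + E(1)/a(3) = ((1*((3 - 3)/(6 - 3)))*5)*13 + (3/1)/1 = ((1*(0/3))*5)*13 + (3*1)*1 = ((1*((⅓)*0))*5)*13 + 3*1 = ((1*0)*5)*13 + 3 = (0*5)*13 + 3 = 0*13 + 3 = 0 + 3 = 3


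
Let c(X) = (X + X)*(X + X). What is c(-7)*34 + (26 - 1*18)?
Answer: 6672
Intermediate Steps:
c(X) = 4*X² (c(X) = (2*X)*(2*X) = 4*X²)
c(-7)*34 + (26 - 1*18) = (4*(-7)²)*34 + (26 - 1*18) = (4*49)*34 + (26 - 18) = 196*34 + 8 = 6664 + 8 = 6672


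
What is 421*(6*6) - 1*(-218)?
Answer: 15374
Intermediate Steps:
421*(6*6) - 1*(-218) = 421*36 + 218 = 15156 + 218 = 15374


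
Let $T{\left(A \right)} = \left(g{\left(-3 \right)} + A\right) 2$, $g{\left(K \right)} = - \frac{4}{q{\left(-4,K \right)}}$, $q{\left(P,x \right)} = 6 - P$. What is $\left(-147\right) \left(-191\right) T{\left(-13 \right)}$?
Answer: $- \frac{3762318}{5} \approx -7.5246 \cdot 10^{5}$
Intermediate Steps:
$g{\left(K \right)} = - \frac{2}{5}$ ($g{\left(K \right)} = - \frac{4}{6 - -4} = - \frac{4}{6 + 4} = - \frac{4}{10} = \left(-4\right) \frac{1}{10} = - \frac{2}{5}$)
$T{\left(A \right)} = - \frac{4}{5} + 2 A$ ($T{\left(A \right)} = \left(- \frac{2}{5} + A\right) 2 = - \frac{4}{5} + 2 A$)
$\left(-147\right) \left(-191\right) T{\left(-13 \right)} = \left(-147\right) \left(-191\right) \left(- \frac{4}{5} + 2 \left(-13\right)\right) = 28077 \left(- \frac{4}{5} - 26\right) = 28077 \left(- \frac{134}{5}\right) = - \frac{3762318}{5}$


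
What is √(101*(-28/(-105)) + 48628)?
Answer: 4*√684210/15 ≈ 220.58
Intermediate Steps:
√(101*(-28/(-105)) + 48628) = √(101*(-28*(-1/105)) + 48628) = √(101*(4/15) + 48628) = √(404/15 + 48628) = √(729824/15) = 4*√684210/15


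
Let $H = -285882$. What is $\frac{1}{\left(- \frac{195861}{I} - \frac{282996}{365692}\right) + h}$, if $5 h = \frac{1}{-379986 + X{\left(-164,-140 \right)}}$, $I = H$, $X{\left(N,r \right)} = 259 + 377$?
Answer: $- \frac{4131151545468375}{366654292674278} \approx -11.267$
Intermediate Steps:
$X{\left(N,r \right)} = 636$
$I = -285882$
$h = - \frac{1}{1896750}$ ($h = \frac{1}{5 \left(-379986 + 636\right)} = \frac{1}{5 \left(-379350\right)} = \frac{1}{5} \left(- \frac{1}{379350}\right) = - \frac{1}{1896750} \approx -5.2722 \cdot 10^{-7}$)
$\frac{1}{\left(- \frac{195861}{I} - \frac{282996}{365692}\right) + h} = \frac{1}{\left(- \frac{195861}{-285882} - \frac{282996}{365692}\right) - \frac{1}{1896750}} = \frac{1}{\left(\left(-195861\right) \left(- \frac{1}{285882}\right) - \frac{70749}{91423}\right) - \frac{1}{1896750}} = \frac{1}{\left(\frac{65287}{95294} - \frac{70749}{91423}\right) - \frac{1}{1896750}} = \frac{1}{- \frac{773221805}{8712063362} - \frac{1}{1896750}} = \frac{1}{- \frac{366654292674278}{4131151545468375}} = - \frac{4131151545468375}{366654292674278}$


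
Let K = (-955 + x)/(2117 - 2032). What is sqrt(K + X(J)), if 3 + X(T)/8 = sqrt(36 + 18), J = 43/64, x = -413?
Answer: 2*sqrt(-72420 + 43350*sqrt(6))/85 ≈ 4.3236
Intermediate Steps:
J = 43/64 (J = 43*(1/64) = 43/64 ≈ 0.67188)
X(T) = -24 + 24*sqrt(6) (X(T) = -24 + 8*sqrt(36 + 18) = -24 + 8*sqrt(54) = -24 + 8*(3*sqrt(6)) = -24 + 24*sqrt(6))
K = -1368/85 (K = (-955 - 413)/(2117 - 2032) = -1368/85 ≈ -16.094)
sqrt(K + X(J)) = sqrt(-1368/85 + (-24 + 24*sqrt(6))) = sqrt(-3408/85 + 24*sqrt(6))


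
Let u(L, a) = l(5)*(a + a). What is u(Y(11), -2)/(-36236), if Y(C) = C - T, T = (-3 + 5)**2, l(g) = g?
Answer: 5/9059 ≈ 0.00055194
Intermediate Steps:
T = 4 (T = 2**2 = 4)
Y(C) = -4 + C (Y(C) = C - 1*4 = C - 4 = -4 + C)
u(L, a) = 10*a (u(L, a) = 5*(a + a) = 5*(2*a) = 10*a)
u(Y(11), -2)/(-36236) = (10*(-2))/(-36236) = -20*(-1/36236) = 5/9059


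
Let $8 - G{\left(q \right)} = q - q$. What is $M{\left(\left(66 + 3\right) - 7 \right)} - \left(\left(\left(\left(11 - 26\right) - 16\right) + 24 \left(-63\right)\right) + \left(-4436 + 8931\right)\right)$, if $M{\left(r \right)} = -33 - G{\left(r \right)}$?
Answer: $-2993$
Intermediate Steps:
$G{\left(q \right)} = 8$ ($G{\left(q \right)} = 8 - \left(q - q\right) = 8 - 0 = 8 + 0 = 8$)
$M{\left(r \right)} = -41$ ($M{\left(r \right)} = -33 - 8 = -41$)
$M{\left(\left(66 + 3\right) - 7 \right)} - \left(\left(\left(\left(11 - 26\right) - 16\right) + 24 \left(-63\right)\right) + \left(-4436 + 8931\right)\right) = -41 - \left(\left(\left(\left(11 - 26\right) - 16\right) + 24 \left(-63\right)\right) + \left(-4436 + 8931\right)\right) = -41 - \left(\left(\left(-15 - 16\right) - 1512\right) + 4495\right) = -41 - \left(\left(-31 - 1512\right) + 4495\right) = -41 - \left(-1543 + 4495\right) = -41 - 2952 = -2993$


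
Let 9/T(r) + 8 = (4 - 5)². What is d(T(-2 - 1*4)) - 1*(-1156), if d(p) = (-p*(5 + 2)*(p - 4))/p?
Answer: 1193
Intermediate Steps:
T(r) = -9/7 (T(r) = 9/(-8 + (4 - 5)²) = 9/(-8 + (-1)²) = 9/(-8 + 1) = 9/(-7) = 9*(-⅐) = -9/7)
d(p) = 28 - 7*p (d(p) = (-p*7*(-4 + p))/p = (-p*(-28 + 7*p))/p = 28 - 7*p)
d(T(-2 - 1*4)) - 1*(-1156) = (28 - 7*(-9/7)) - 1*(-1156) = (28 + 9) + 1156 = 37 + 1156 = 1193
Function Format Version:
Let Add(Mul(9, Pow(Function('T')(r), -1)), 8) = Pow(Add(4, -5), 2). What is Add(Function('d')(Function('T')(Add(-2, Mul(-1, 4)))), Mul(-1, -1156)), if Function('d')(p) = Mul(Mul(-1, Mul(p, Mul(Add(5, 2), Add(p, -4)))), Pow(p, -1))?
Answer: 1193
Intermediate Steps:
Function('T')(r) = Rational(-9, 7) (Function('T')(r) = Mul(9, Pow(Add(-8, Pow(Add(4, -5), 2)), -1)) = Mul(9, Pow(Add(-8, Pow(-1, 2)), -1)) = Mul(9, Pow(Add(-8, 1), -1)) = Mul(9, Pow(-7, -1)) = Mul(9, Rational(-1, 7)) = Rational(-9, 7))
Function('d')(p) = Add(28, Mul(-7, p)) (Function('d')(p) = Mul(Mul(-1, Mul(p, Mul(7, Add(-4, p)))), Pow(p, -1)) = Mul(Mul(-1, Mul(p, Add(-28, Mul(7, p)))), Pow(p, -1)) = Mul(Mul(-1, p, Add(-28, Mul(7, p))), Pow(p, -1)) = Add(28, Mul(-7, p)))
Add(Function('d')(Function('T')(Add(-2, Mul(-1, 4)))), Mul(-1, -1156)) = Add(Add(28, Mul(-7, Rational(-9, 7))), Mul(-1, -1156)) = Add(Add(28, 9), 1156) = Add(37, 1156) = 1193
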